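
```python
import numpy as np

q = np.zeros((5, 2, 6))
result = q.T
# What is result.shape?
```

(6, 2, 5)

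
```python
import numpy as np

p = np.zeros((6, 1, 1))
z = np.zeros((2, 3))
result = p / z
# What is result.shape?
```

(6, 2, 3)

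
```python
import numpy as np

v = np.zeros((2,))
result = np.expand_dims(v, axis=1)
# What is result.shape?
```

(2, 1)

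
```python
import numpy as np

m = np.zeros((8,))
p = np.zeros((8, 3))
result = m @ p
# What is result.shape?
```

(3,)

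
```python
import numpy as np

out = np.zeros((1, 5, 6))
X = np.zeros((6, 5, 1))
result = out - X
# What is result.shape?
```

(6, 5, 6)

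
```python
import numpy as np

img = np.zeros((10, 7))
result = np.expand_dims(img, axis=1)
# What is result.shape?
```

(10, 1, 7)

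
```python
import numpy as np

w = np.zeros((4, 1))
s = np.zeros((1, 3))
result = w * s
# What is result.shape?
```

(4, 3)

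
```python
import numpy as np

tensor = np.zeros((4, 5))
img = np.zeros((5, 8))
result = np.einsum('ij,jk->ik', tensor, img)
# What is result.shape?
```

(4, 8)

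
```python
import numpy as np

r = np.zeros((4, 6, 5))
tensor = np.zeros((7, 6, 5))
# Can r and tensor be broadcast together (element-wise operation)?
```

No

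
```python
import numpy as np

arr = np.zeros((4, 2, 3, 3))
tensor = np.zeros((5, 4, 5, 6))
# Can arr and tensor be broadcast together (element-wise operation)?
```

No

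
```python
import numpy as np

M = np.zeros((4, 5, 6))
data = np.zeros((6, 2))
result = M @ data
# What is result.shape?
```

(4, 5, 2)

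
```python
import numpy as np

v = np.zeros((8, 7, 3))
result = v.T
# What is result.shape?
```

(3, 7, 8)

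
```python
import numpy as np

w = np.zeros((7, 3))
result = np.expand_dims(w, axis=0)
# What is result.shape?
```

(1, 7, 3)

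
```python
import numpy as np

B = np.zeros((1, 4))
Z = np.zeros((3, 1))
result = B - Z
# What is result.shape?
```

(3, 4)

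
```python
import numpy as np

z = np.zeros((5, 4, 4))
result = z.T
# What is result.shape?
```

(4, 4, 5)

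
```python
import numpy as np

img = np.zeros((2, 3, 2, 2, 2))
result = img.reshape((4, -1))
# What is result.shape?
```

(4, 12)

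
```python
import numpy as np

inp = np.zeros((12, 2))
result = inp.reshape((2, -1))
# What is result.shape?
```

(2, 12)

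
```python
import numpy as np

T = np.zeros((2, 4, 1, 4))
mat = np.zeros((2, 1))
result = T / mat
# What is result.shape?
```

(2, 4, 2, 4)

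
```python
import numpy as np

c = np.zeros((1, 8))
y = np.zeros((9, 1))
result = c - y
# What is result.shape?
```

(9, 8)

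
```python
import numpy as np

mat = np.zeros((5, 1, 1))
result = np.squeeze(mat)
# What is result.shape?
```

(5,)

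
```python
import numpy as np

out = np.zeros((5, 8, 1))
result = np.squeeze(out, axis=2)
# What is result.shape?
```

(5, 8)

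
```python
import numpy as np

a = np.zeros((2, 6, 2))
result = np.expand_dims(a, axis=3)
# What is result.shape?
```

(2, 6, 2, 1)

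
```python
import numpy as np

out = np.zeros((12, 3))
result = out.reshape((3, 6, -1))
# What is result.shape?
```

(3, 6, 2)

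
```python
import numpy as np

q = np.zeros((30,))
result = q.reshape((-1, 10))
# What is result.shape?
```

(3, 10)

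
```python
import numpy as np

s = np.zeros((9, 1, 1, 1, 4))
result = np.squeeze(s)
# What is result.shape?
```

(9, 4)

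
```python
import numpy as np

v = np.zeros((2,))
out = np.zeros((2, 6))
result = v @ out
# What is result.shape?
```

(6,)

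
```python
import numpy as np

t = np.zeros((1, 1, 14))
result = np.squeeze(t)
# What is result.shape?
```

(14,)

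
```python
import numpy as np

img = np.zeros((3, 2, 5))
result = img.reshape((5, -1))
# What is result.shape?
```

(5, 6)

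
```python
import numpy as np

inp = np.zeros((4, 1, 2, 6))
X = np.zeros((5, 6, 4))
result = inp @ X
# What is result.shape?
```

(4, 5, 2, 4)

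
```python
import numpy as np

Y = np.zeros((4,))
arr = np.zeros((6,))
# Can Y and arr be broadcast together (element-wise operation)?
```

No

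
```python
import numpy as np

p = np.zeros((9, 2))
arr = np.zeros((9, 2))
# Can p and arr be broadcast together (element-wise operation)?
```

Yes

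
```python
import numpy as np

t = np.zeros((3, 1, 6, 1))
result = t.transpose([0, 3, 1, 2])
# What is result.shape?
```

(3, 1, 1, 6)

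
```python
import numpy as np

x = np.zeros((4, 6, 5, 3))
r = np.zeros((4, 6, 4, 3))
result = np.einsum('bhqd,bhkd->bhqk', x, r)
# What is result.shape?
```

(4, 6, 5, 4)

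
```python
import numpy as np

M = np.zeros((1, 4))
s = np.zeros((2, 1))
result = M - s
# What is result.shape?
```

(2, 4)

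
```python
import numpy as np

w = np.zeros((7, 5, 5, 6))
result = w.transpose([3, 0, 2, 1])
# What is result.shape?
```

(6, 7, 5, 5)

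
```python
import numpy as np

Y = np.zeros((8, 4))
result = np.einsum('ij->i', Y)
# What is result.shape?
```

(8,)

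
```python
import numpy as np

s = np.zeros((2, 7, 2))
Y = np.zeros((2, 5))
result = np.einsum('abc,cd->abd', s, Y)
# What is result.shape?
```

(2, 7, 5)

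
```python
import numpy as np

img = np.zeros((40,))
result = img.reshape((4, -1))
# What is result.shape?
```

(4, 10)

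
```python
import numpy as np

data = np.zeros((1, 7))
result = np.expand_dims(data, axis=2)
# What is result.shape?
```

(1, 7, 1)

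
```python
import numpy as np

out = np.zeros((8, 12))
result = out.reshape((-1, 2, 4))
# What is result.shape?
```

(12, 2, 4)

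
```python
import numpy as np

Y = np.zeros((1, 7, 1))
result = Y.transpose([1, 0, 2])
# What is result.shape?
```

(7, 1, 1)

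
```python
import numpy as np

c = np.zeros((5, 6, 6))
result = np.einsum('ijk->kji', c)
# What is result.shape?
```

(6, 6, 5)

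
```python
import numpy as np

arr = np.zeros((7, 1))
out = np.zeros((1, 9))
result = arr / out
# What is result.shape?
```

(7, 9)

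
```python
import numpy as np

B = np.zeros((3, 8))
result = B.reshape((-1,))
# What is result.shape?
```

(24,)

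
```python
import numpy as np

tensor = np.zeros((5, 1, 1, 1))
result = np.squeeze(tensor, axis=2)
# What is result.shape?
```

(5, 1, 1)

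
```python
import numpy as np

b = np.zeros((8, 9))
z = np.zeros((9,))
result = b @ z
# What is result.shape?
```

(8,)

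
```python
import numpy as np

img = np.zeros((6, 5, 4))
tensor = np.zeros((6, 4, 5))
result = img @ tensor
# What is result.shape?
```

(6, 5, 5)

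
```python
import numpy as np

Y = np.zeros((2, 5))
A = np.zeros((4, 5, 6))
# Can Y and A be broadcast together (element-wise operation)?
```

No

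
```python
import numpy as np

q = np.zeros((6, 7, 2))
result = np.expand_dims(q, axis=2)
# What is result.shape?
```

(6, 7, 1, 2)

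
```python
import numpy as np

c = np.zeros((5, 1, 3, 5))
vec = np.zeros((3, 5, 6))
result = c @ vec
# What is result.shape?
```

(5, 3, 3, 6)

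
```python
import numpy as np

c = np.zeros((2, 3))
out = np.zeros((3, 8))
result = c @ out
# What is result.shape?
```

(2, 8)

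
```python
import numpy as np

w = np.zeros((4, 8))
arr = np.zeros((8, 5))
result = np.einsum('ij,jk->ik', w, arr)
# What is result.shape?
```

(4, 5)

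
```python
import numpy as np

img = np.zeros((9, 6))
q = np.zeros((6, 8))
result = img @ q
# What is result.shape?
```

(9, 8)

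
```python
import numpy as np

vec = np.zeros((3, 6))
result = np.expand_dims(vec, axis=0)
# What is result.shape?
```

(1, 3, 6)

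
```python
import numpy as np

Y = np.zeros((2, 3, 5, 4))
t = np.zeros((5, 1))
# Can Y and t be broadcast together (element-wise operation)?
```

Yes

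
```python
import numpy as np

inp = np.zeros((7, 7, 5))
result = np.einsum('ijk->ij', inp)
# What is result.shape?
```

(7, 7)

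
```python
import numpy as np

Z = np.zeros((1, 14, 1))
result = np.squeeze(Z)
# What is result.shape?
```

(14,)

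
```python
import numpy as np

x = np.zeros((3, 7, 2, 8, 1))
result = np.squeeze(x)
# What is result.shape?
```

(3, 7, 2, 8)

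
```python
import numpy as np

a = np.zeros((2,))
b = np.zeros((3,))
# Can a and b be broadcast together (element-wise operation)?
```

No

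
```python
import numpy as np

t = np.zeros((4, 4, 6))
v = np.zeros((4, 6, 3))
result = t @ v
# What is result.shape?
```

(4, 4, 3)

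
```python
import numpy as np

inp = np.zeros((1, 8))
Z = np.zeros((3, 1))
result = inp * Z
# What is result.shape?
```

(3, 8)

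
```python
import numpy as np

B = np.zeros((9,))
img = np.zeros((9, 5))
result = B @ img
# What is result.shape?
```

(5,)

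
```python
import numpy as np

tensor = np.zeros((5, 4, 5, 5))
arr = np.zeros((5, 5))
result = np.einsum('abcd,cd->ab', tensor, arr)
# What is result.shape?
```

(5, 4)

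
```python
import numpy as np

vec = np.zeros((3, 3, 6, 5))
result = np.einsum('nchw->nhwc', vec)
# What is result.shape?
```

(3, 6, 5, 3)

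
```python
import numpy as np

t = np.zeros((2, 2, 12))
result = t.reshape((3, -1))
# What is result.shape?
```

(3, 16)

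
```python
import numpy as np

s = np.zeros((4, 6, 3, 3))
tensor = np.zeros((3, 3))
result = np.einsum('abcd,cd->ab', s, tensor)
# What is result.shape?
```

(4, 6)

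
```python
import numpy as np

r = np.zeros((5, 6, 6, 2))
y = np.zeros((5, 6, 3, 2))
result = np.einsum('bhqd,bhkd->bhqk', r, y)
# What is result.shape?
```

(5, 6, 6, 3)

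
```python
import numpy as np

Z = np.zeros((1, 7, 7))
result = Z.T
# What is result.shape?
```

(7, 7, 1)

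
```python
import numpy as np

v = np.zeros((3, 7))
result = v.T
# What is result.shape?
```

(7, 3)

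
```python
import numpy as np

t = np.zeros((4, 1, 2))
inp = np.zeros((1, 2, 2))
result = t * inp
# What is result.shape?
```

(4, 2, 2)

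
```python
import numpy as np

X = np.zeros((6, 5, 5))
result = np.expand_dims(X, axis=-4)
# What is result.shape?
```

(1, 6, 5, 5)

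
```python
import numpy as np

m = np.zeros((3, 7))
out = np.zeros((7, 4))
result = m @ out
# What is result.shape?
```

(3, 4)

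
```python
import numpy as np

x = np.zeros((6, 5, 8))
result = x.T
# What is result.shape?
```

(8, 5, 6)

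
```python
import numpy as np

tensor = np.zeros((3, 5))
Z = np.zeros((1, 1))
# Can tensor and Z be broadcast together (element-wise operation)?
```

Yes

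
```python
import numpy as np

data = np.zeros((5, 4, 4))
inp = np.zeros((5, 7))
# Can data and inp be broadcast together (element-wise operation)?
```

No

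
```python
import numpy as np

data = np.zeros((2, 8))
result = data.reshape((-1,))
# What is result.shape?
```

(16,)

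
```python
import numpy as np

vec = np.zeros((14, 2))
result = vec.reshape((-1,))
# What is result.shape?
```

(28,)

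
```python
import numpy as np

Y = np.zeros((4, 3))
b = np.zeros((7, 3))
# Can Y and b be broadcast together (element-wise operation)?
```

No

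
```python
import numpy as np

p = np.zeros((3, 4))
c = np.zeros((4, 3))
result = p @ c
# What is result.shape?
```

(3, 3)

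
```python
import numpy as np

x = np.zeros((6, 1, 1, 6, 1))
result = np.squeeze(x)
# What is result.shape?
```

(6, 6)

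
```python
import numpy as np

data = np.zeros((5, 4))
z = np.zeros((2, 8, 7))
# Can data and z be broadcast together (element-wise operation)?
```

No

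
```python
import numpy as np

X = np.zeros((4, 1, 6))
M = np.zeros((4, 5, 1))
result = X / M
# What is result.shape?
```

(4, 5, 6)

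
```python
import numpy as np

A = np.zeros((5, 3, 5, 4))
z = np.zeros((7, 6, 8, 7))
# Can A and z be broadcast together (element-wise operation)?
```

No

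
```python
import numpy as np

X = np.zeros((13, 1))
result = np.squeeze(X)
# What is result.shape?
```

(13,)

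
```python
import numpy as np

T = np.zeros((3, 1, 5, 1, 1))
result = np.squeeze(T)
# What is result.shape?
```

(3, 5)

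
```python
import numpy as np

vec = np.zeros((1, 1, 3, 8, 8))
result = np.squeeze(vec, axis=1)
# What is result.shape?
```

(1, 3, 8, 8)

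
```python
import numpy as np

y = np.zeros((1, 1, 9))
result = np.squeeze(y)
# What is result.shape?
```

(9,)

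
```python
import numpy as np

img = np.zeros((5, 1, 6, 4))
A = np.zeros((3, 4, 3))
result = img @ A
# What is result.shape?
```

(5, 3, 6, 3)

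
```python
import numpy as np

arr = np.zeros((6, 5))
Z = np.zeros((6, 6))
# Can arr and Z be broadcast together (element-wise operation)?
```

No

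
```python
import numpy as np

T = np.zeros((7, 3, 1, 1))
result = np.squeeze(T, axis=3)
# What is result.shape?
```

(7, 3, 1)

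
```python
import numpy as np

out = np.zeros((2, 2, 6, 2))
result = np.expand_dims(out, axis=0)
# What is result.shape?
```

(1, 2, 2, 6, 2)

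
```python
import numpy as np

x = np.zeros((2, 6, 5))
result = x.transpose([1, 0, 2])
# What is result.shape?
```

(6, 2, 5)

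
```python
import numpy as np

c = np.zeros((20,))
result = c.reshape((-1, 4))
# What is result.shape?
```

(5, 4)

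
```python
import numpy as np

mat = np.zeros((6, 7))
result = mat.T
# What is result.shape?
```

(7, 6)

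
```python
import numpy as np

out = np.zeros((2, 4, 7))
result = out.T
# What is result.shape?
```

(7, 4, 2)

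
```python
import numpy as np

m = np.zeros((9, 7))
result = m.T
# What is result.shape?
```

(7, 9)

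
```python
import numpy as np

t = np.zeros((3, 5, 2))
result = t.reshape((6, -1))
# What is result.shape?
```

(6, 5)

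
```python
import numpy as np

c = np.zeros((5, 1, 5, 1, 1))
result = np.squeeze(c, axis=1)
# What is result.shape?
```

(5, 5, 1, 1)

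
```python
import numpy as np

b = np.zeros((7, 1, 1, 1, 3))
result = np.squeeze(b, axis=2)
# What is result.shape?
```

(7, 1, 1, 3)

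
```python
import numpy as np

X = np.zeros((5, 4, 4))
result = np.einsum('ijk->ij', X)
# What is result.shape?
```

(5, 4)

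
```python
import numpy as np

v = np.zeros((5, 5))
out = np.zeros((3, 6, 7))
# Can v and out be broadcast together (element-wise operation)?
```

No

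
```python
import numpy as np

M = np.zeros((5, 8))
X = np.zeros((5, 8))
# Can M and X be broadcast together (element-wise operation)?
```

Yes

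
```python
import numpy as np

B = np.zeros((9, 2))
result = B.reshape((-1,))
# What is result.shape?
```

(18,)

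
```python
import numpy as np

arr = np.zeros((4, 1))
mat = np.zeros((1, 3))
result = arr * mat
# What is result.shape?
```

(4, 3)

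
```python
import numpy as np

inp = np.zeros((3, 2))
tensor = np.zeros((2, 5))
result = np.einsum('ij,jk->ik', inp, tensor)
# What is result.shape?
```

(3, 5)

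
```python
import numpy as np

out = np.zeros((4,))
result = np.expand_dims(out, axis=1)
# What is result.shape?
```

(4, 1)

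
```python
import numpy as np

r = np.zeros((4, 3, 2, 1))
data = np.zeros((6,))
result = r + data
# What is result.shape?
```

(4, 3, 2, 6)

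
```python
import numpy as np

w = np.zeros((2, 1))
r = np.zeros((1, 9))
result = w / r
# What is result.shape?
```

(2, 9)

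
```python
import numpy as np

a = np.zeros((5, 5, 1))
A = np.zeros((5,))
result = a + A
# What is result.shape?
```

(5, 5, 5)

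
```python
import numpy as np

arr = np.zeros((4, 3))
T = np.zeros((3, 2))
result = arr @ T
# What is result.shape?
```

(4, 2)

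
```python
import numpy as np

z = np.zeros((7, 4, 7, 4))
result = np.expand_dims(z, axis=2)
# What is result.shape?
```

(7, 4, 1, 7, 4)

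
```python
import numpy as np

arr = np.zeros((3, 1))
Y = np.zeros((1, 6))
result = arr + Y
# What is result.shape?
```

(3, 6)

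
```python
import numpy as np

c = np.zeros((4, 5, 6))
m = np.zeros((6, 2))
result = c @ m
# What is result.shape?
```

(4, 5, 2)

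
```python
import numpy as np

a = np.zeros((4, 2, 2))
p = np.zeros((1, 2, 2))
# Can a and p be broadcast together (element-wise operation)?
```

Yes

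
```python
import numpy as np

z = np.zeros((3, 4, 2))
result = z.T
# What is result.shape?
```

(2, 4, 3)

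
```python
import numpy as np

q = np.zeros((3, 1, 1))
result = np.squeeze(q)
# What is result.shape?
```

(3,)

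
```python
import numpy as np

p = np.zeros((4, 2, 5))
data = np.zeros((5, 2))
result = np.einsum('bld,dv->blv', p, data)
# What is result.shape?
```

(4, 2, 2)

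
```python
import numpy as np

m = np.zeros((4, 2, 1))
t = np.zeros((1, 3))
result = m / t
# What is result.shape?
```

(4, 2, 3)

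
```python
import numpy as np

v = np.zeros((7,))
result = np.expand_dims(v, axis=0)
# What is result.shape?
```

(1, 7)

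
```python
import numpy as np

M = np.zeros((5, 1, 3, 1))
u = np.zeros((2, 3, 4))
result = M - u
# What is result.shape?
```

(5, 2, 3, 4)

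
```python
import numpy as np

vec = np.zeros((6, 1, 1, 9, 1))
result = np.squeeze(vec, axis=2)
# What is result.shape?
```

(6, 1, 9, 1)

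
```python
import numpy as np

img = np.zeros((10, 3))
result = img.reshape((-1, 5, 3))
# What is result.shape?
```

(2, 5, 3)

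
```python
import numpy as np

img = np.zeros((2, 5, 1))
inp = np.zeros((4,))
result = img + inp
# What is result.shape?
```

(2, 5, 4)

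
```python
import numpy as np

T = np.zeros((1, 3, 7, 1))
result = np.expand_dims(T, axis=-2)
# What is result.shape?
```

(1, 3, 7, 1, 1)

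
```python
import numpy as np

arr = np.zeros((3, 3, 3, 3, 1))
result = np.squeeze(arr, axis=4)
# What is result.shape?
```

(3, 3, 3, 3)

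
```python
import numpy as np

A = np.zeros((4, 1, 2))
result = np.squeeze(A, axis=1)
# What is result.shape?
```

(4, 2)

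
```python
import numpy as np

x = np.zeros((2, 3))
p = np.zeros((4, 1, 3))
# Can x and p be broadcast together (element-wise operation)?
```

Yes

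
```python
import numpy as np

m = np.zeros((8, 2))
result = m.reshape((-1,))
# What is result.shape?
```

(16,)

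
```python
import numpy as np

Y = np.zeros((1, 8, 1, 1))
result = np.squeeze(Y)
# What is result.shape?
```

(8,)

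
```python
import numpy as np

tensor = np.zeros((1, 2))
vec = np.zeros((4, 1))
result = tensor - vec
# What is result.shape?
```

(4, 2)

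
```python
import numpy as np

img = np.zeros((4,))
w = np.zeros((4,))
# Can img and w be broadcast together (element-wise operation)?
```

Yes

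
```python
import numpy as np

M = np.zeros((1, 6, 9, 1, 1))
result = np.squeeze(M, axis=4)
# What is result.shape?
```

(1, 6, 9, 1)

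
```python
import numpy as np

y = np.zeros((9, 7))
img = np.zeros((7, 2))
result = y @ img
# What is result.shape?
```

(9, 2)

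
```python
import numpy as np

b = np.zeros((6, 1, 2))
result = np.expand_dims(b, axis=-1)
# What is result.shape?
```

(6, 1, 2, 1)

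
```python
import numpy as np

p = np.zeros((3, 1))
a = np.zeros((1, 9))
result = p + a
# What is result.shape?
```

(3, 9)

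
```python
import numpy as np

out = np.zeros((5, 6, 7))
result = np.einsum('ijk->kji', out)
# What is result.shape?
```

(7, 6, 5)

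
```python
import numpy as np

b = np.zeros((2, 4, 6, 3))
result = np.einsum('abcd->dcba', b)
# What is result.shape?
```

(3, 6, 4, 2)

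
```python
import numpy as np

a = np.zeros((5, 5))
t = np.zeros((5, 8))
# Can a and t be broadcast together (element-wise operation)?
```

No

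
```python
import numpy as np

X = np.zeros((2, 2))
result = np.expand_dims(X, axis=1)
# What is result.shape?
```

(2, 1, 2)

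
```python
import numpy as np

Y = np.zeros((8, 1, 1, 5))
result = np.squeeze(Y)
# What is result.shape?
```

(8, 5)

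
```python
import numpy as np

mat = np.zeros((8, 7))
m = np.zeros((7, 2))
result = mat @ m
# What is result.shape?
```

(8, 2)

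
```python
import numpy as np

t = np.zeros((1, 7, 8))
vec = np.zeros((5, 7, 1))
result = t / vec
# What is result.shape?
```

(5, 7, 8)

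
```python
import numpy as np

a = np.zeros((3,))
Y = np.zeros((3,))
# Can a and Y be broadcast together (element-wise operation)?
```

Yes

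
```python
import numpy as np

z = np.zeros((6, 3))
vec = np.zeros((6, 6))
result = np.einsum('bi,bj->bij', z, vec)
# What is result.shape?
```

(6, 3, 6)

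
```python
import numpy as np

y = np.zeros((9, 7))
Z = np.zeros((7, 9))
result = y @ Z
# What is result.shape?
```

(9, 9)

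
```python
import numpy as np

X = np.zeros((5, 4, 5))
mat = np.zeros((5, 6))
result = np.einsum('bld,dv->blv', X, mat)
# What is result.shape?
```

(5, 4, 6)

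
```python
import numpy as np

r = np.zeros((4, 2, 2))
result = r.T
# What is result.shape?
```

(2, 2, 4)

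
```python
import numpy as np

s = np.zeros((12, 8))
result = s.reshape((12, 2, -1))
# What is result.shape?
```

(12, 2, 4)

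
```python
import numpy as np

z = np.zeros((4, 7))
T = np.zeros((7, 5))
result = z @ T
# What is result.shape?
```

(4, 5)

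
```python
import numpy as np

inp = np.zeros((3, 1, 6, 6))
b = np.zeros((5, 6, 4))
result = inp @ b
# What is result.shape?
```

(3, 5, 6, 4)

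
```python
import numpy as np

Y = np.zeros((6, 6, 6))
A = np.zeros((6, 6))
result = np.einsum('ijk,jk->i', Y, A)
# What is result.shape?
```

(6,)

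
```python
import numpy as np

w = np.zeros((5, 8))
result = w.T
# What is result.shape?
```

(8, 5)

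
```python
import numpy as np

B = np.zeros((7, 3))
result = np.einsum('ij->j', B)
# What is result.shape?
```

(3,)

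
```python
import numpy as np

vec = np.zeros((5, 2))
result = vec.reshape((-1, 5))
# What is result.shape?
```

(2, 5)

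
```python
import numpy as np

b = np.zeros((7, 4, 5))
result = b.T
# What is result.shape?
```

(5, 4, 7)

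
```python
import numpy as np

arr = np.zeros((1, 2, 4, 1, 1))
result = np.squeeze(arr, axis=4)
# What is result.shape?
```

(1, 2, 4, 1)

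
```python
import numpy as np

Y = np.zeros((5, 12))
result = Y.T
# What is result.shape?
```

(12, 5)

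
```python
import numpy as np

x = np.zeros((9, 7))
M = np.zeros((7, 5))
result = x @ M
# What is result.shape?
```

(9, 5)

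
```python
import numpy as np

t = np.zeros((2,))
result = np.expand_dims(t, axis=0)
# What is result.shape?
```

(1, 2)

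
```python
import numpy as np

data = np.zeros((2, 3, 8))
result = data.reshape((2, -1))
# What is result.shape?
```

(2, 24)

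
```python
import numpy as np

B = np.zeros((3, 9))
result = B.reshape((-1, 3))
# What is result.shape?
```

(9, 3)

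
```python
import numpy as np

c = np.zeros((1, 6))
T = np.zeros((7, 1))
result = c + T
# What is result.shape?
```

(7, 6)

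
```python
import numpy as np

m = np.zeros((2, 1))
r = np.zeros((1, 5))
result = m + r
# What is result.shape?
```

(2, 5)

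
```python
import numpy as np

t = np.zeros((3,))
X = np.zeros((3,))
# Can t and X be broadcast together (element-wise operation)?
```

Yes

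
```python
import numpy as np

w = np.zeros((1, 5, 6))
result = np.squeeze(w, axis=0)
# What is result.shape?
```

(5, 6)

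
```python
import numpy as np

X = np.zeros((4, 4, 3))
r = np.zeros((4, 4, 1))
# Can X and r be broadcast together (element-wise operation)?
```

Yes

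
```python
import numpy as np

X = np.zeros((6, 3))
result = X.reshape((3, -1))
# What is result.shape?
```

(3, 6)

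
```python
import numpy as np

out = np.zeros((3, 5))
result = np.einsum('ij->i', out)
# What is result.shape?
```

(3,)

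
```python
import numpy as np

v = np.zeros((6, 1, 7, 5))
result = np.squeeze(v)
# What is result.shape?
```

(6, 7, 5)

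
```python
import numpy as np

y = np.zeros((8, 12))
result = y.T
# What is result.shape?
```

(12, 8)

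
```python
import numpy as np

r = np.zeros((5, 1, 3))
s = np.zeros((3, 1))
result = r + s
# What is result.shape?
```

(5, 3, 3)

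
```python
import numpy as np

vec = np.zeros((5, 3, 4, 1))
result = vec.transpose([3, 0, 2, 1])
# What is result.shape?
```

(1, 5, 4, 3)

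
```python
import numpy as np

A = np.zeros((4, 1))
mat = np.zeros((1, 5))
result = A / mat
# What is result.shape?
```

(4, 5)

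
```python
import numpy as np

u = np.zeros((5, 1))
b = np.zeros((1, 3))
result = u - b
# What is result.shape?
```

(5, 3)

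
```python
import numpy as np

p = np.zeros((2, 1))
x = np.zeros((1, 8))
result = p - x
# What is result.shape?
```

(2, 8)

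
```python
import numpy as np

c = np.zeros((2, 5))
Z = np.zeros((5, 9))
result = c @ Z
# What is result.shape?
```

(2, 9)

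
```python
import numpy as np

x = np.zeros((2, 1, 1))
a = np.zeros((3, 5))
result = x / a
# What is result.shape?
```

(2, 3, 5)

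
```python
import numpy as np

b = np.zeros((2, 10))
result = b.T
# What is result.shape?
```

(10, 2)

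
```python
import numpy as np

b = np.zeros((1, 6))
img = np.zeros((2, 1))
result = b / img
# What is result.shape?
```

(2, 6)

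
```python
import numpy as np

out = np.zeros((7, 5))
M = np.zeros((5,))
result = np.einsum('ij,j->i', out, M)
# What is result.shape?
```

(7,)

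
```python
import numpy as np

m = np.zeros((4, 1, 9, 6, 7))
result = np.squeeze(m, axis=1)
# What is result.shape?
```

(4, 9, 6, 7)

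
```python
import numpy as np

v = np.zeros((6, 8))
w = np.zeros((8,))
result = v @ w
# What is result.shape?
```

(6,)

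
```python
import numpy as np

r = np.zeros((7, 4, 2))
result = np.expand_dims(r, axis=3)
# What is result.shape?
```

(7, 4, 2, 1)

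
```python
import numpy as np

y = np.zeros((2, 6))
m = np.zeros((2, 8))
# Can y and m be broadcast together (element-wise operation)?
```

No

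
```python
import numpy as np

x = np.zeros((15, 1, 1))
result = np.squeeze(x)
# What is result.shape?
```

(15,)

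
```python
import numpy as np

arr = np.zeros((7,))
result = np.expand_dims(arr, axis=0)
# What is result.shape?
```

(1, 7)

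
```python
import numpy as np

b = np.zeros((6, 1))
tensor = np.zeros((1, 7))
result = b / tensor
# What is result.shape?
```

(6, 7)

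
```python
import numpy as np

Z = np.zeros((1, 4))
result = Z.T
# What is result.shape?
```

(4, 1)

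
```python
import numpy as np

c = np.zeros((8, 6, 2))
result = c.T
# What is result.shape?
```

(2, 6, 8)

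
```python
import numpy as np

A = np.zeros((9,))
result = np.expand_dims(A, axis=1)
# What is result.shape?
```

(9, 1)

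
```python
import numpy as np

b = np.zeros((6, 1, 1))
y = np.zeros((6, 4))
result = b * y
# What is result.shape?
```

(6, 6, 4)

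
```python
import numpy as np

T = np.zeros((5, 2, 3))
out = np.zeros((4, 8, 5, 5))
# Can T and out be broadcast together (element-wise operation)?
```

No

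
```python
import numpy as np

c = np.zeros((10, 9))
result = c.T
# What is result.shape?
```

(9, 10)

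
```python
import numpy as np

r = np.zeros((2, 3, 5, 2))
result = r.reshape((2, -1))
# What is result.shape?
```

(2, 30)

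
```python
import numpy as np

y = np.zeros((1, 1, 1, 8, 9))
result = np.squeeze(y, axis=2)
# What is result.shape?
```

(1, 1, 8, 9)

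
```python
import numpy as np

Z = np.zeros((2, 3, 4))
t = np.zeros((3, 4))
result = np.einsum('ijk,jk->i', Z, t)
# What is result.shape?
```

(2,)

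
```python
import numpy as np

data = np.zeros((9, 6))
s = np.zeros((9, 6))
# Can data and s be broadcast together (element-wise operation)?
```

Yes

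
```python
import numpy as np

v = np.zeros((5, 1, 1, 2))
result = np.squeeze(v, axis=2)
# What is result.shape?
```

(5, 1, 2)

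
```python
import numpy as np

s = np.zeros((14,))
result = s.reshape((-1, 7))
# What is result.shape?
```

(2, 7)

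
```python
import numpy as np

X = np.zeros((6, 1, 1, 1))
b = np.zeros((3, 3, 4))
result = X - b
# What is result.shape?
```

(6, 3, 3, 4)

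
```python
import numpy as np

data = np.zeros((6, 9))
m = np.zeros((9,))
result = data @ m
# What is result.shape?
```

(6,)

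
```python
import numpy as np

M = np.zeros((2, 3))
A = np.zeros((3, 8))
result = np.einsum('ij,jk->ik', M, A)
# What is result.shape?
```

(2, 8)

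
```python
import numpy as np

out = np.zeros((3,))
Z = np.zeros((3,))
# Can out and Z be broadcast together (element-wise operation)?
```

Yes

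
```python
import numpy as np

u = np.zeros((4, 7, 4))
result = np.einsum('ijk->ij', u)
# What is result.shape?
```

(4, 7)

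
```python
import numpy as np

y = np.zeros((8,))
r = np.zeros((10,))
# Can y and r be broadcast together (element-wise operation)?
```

No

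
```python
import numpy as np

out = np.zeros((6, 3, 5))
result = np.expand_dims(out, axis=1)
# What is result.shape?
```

(6, 1, 3, 5)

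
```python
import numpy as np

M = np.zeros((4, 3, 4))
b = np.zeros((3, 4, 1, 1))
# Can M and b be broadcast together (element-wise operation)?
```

Yes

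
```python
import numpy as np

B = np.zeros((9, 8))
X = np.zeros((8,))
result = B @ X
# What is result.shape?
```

(9,)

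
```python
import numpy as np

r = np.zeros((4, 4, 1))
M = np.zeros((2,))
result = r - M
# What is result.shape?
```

(4, 4, 2)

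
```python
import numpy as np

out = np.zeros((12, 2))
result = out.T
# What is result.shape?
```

(2, 12)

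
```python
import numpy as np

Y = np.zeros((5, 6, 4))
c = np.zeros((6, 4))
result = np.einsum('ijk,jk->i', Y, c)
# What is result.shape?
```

(5,)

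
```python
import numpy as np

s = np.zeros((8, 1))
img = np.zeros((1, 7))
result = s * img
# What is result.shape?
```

(8, 7)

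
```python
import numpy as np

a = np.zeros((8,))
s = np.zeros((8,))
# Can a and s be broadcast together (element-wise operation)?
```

Yes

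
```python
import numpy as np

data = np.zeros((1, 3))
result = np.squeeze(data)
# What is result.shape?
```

(3,)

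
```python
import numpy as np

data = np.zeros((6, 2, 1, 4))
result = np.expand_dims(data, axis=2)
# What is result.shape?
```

(6, 2, 1, 1, 4)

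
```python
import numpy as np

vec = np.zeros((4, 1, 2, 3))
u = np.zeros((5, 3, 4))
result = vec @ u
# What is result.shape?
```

(4, 5, 2, 4)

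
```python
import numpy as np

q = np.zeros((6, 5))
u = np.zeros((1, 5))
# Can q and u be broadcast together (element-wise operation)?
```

Yes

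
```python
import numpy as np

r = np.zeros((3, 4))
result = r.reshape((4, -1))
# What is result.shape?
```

(4, 3)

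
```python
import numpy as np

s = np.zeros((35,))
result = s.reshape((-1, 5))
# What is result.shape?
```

(7, 5)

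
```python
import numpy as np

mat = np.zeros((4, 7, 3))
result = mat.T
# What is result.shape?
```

(3, 7, 4)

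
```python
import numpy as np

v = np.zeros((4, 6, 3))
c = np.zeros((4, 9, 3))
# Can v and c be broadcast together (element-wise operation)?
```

No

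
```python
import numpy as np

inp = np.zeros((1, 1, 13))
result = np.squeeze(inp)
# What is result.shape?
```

(13,)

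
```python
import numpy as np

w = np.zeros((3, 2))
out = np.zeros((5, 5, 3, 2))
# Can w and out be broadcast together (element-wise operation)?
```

Yes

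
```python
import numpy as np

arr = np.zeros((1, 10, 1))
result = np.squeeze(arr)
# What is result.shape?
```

(10,)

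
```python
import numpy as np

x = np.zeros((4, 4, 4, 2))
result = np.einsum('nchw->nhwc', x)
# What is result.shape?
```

(4, 4, 2, 4)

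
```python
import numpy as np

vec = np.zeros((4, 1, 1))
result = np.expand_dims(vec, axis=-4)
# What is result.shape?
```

(1, 4, 1, 1)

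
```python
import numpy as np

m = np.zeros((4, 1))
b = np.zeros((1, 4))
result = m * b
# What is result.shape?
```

(4, 4)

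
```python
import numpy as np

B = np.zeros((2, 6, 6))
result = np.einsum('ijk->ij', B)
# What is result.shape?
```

(2, 6)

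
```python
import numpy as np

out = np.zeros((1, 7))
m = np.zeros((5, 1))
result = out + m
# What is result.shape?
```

(5, 7)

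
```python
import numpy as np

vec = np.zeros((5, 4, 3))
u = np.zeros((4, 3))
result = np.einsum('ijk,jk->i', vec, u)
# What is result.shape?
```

(5,)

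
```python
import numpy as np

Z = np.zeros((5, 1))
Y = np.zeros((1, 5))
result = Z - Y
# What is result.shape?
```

(5, 5)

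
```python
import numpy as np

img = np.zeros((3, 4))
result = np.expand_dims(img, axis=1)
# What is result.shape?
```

(3, 1, 4)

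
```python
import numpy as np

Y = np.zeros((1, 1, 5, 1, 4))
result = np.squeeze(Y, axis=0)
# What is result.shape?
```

(1, 5, 1, 4)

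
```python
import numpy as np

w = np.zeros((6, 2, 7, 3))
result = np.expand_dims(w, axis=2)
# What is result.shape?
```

(6, 2, 1, 7, 3)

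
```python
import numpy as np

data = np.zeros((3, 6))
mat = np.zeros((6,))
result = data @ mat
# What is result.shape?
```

(3,)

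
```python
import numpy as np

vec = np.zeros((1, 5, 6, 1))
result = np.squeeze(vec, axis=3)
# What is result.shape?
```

(1, 5, 6)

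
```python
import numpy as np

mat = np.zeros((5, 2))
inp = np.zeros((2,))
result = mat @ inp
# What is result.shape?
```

(5,)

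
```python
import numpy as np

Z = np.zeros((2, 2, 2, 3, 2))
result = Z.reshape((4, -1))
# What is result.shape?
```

(4, 12)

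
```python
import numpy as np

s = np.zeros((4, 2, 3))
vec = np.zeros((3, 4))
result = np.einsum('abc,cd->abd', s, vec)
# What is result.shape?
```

(4, 2, 4)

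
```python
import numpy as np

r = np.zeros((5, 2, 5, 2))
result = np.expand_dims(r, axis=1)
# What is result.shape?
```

(5, 1, 2, 5, 2)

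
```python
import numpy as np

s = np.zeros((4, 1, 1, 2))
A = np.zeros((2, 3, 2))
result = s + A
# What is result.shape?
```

(4, 2, 3, 2)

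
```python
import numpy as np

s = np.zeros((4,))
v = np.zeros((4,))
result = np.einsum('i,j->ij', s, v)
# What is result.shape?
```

(4, 4)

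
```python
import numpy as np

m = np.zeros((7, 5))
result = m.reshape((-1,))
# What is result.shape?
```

(35,)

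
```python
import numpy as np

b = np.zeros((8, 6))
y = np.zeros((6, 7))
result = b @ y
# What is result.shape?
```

(8, 7)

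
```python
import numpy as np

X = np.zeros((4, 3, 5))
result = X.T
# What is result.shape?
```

(5, 3, 4)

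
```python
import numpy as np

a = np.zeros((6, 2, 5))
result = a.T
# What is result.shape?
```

(5, 2, 6)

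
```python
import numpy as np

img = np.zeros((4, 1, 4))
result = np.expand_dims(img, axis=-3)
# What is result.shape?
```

(4, 1, 1, 4)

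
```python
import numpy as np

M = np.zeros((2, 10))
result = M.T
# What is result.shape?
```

(10, 2)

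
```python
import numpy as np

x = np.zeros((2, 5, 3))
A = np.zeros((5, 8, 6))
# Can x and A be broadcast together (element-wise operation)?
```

No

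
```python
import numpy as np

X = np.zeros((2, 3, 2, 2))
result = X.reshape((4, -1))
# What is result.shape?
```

(4, 6)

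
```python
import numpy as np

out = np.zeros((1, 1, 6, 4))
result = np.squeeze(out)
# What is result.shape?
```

(6, 4)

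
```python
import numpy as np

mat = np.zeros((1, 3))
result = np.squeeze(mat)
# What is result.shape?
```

(3,)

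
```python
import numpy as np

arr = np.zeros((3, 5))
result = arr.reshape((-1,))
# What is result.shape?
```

(15,)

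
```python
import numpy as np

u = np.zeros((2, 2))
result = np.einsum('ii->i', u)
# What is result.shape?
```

(2,)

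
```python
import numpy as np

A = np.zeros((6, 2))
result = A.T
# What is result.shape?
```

(2, 6)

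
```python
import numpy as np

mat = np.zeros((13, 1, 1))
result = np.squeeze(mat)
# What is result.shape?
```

(13,)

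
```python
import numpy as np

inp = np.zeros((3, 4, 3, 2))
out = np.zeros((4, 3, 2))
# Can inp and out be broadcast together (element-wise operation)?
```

Yes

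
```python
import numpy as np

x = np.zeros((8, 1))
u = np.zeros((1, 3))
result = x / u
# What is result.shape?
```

(8, 3)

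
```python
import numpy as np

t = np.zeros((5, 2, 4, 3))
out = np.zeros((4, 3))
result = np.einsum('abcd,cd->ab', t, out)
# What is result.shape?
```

(5, 2)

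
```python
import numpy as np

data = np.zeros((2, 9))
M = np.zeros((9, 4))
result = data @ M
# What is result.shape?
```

(2, 4)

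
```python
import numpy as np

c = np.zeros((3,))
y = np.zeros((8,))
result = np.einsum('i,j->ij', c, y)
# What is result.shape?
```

(3, 8)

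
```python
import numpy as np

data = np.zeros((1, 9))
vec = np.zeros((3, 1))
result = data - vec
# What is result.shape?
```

(3, 9)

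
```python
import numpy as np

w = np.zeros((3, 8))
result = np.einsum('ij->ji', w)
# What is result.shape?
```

(8, 3)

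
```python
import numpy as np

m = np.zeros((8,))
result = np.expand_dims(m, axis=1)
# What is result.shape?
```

(8, 1)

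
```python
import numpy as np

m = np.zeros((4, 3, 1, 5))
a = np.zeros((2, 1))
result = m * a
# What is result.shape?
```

(4, 3, 2, 5)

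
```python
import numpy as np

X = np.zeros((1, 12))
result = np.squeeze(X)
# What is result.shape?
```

(12,)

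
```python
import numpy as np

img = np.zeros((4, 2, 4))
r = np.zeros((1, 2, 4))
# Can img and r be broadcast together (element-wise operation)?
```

Yes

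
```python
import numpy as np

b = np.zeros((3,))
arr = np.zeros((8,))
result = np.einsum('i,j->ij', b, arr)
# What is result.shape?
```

(3, 8)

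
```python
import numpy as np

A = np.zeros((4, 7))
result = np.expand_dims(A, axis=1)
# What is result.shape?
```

(4, 1, 7)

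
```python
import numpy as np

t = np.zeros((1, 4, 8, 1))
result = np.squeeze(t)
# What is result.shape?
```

(4, 8)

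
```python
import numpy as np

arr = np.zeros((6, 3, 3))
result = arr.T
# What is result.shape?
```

(3, 3, 6)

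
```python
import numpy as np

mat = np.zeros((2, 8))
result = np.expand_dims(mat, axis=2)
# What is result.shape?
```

(2, 8, 1)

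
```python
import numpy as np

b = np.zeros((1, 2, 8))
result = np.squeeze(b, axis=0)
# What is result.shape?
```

(2, 8)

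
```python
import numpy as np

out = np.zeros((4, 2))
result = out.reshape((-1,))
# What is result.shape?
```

(8,)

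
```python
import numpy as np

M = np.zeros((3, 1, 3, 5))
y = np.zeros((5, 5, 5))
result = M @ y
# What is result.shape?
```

(3, 5, 3, 5)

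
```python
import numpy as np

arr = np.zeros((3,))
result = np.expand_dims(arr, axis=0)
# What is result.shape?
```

(1, 3)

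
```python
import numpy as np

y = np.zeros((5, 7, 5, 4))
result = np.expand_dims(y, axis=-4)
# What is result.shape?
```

(5, 1, 7, 5, 4)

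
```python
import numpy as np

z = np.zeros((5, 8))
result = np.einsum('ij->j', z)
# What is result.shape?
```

(8,)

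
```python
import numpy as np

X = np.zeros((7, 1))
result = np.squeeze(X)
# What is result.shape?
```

(7,)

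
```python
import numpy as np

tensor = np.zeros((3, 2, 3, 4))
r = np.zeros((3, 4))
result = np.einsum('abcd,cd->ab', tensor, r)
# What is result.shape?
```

(3, 2)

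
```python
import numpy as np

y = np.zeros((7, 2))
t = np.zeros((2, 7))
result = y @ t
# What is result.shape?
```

(7, 7)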